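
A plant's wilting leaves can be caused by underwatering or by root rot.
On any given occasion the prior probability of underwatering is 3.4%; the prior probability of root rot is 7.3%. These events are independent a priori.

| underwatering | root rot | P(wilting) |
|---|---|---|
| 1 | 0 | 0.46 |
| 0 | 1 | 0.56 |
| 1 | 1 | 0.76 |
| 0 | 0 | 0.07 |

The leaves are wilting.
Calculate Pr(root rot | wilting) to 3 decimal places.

Pr(root rot | wilting) ≈ 0.349

Enumerate the 4 (underwatering, root rot) configurations and weight by the priors:
  P(wilting) = 0.07*0.966*0.927 + 0.56*0.966*0.073 + 0.46*0.034*0.927 + 0.76*0.034*0.073
        = 0.062684 + 0.039490 + 0.014498 + 0.001886 = 0.118558
The terms with root rot present sum to 0.041376, so
  P(root rot | wilting) = 0.041376 / 0.118558 ≈ 0.349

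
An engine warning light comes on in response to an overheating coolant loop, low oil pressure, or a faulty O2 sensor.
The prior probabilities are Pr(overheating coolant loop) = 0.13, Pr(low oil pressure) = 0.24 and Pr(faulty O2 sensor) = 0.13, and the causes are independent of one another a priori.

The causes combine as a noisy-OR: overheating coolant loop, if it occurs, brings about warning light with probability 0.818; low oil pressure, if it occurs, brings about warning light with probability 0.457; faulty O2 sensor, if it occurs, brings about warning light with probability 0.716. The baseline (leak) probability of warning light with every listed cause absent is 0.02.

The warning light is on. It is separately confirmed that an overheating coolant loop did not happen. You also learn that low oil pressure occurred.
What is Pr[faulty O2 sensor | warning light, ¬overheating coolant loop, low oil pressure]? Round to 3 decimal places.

Pr[faulty O2 sensor | warning light, ¬overheating coolant loop, low oil pressure] ≈ 0.213

Under noisy-OR, P(warning light | causes) = 1 − (1−0.02)·∏(1−qᵢ) over the active causes.
Sum P(warning light|·) weighted by the priors over both values of faulty O2 sensor:
  P(warning light | ¬overheating coolant loop, low oil pressure) = 0.46786×0.87 + 0.848872×0.13
        = 0.407038 + 0.110353 = 0.517391
Configurations with faulty O2 sensor contribute 0.110353, so
  P(faulty O2 sensor | warning light, ¬overheating coolant loop, low oil pressure) = 0.110353 / 0.517391 ≈ 0.213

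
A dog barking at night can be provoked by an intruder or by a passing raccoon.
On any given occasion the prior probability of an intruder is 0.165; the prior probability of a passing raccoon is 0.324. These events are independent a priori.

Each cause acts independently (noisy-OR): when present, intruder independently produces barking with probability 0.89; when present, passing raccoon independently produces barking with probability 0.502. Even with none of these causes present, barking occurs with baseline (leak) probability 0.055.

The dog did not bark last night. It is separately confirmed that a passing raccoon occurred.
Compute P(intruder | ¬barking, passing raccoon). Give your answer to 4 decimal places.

P(intruder | ¬barking, passing raccoon) ≈ 0.0213

Under noisy-OR, P(barking | causes) = 1 − (1−0.055)·∏(1−qᵢ) over the active causes.
P(¬barking | passing raccoon) = 0.47061*0.835 + 0.051767*0.165 = 0.392959 + 0.008542 = 0.401501
The intruder-present share is 0.051767*0.165 = 0.008542.
Hence the posterior is 0.008542/0.401501 ≈ 0.0213.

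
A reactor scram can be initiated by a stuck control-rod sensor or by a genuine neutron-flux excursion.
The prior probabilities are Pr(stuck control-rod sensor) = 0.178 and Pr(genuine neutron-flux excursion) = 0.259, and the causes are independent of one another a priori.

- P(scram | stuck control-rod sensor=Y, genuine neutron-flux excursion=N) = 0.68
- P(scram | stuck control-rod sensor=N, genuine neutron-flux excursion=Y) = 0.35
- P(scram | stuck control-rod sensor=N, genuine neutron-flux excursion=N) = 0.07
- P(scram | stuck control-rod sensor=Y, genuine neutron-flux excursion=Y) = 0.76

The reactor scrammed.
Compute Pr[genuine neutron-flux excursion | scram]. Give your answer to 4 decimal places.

Pr[genuine neutron-flux excursion | scram] ≈ 0.4529

P(scram) = 0.07*0.822*0.741 + 0.35*0.822*0.259 + 0.68*0.178*0.741 + 0.76*0.178*0.259 = 0.042637 + 0.074514 + 0.089691 + 0.035038 = 0.241880
The genuine neutron-flux excursion-present share is 0.074514 + 0.035038 = 0.109552.
Hence the posterior is 0.109552/0.241880 ≈ 0.4529.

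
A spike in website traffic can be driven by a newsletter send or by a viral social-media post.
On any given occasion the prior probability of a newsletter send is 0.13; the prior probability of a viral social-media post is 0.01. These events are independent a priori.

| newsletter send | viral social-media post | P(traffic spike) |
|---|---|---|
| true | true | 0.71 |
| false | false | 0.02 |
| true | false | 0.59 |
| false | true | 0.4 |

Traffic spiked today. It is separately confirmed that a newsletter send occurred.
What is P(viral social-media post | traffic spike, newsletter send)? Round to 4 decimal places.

P(viral social-media post | traffic spike, newsletter send) ≈ 0.0120

Weight on viral social-media post=true, given the evidence: 0.71*0.01 = 0.007100
Denominator P(traffic spike | newsletter send): 0.59*0.99 + 0.71*0.01 = 0.591200
Posterior = 0.007100 / 0.591200 ≈ 0.0120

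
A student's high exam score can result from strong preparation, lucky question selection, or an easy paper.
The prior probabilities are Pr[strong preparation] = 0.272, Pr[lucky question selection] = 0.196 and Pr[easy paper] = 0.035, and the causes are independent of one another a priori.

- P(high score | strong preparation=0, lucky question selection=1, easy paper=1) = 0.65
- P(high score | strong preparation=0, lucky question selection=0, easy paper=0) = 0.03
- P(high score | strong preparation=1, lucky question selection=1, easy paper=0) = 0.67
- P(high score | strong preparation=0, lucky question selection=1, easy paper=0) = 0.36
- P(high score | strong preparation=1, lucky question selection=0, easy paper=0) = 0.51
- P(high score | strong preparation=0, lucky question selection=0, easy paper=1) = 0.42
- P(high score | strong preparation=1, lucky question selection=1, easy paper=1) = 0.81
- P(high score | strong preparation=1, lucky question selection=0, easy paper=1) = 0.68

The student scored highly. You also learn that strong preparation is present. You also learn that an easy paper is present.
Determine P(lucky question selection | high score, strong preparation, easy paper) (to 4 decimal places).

Sum P(high score|·) weighted by the priors over both values of lucky question selection:
  P(high score | strong preparation, easy paper) = 0.68*0.804 + 0.81*0.196
        = 0.546720 + 0.158760 = 0.705480
Keeping only the lucky question selection-present terms gives 0.158760, so
  P(lucky question selection | high score, strong preparation, easy paper) = 0.158760 / 0.705480 ≈ 0.2250

P(lucky question selection | high score, strong preparation, easy paper) ≈ 0.2250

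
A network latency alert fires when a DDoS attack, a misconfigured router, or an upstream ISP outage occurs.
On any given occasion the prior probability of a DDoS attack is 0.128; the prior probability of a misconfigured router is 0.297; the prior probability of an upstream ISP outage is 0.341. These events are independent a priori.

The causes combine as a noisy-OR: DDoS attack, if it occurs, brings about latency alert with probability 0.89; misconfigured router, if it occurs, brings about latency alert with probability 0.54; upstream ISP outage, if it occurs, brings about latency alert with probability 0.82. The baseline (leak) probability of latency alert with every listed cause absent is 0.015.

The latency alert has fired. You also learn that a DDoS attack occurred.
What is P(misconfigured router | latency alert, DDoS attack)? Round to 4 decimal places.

Under noisy-OR, P(latency alert | causes) = 1 − (1−0.015)·∏(1−qᵢ) over the active causes.
P(latency alert | DDoS attack) = 0.89165×0.703×0.659 + 0.980497×0.703×0.341 + 0.950159×0.297×0.659 + 0.991029×0.297×0.341 = 0.413081 + 0.235048 + 0.185968 + 0.100368 = 0.934465
Of this, 0.286336 comes from 0.185968 + 0.100368 (the misconfigured router=true cases).
Hence the posterior is 0.286336/0.934465 ≈ 0.3064.

P(misconfigured router | latency alert, DDoS attack) ≈ 0.3064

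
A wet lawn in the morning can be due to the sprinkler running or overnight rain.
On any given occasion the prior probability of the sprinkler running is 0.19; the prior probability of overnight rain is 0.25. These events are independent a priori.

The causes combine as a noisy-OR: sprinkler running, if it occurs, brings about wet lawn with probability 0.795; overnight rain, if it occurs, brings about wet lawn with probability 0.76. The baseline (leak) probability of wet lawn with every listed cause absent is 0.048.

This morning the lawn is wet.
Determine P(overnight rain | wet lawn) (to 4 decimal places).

Under noisy-OR, P(wet lawn | causes) = 1 − (1−0.048)·∏(1−qᵢ) over the active causes.
Weight on overnight rain=true, given the evidence: 0.156233 + 0.045275 = 0.201508
Denominator P(wet lawn): 0.048·0.81·0.75 + 0.77152·0.81·0.25 + 0.80484·0.19·0.75 + 0.953162·0.19·0.25 = 0.345358
P(overnight rain | wet lawn) = 0.201508/0.345358 ≈ 0.5835

P(overnight rain | wet lawn) ≈ 0.5835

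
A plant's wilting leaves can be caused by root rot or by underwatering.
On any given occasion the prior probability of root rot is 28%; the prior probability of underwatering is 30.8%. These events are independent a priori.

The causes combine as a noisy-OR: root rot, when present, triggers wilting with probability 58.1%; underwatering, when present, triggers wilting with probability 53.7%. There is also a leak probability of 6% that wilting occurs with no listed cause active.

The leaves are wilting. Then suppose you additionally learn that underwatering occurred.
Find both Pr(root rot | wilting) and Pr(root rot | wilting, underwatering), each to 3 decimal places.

Under noisy-OR, P(wilting | causes) = 1 − (1−0.06)·∏(1−qᵢ) over the active causes.
Sum P(wilting|·) weighted by the priors over the 4 (root rot, underwatering) configurations:
  P(wilting) = 0.06*0.72*0.692 + 0.56478*0.72*0.308 + 0.60614*0.28*0.692 + 0.817643*0.28*0.308
        = 0.029894 + 0.125246 + 0.117446 + 0.070514 = 0.343100
The terms with root rot present sum to 0.187960, so
  P(root rot | wilting) = 0.187960 / 0.343100 ≈ 0.548

With the extra evidence:
Enumerate both values of root rot and weight by the priors:
  P(wilting | underwatering) = 0.56478×0.72 + 0.817643×0.28
        = 0.406642 + 0.228940 = 0.635582
Configurations with root rot contribute 0.228940, so
  P(root rot | wilting, underwatering) = 0.228940 / 0.635582 ≈ 0.360

Pr(root rot | wilting) ≈ 0.548; Pr(root rot | wilting, underwatering) ≈ 0.360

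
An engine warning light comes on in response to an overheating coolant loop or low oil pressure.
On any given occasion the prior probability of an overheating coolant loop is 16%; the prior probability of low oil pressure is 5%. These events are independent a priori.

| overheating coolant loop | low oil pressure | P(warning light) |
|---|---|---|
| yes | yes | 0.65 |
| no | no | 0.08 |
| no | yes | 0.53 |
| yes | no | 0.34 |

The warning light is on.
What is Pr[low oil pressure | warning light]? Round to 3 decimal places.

Pr[low oil pressure | warning light] ≈ 0.192

Enumerate the 4 (overheating coolant loop, low oil pressure) configurations and weight by the priors:
  P(warning light) = 0.08·0.84·0.95 + 0.53·0.84·0.05 + 0.34·0.16·0.95 + 0.65·0.16·0.05
        = 0.063840 + 0.022260 + 0.051680 + 0.005200 = 0.142980
Configurations with low oil pressure contribute 0.027460, so
  P(low oil pressure | warning light) = 0.027460 / 0.142980 ≈ 0.192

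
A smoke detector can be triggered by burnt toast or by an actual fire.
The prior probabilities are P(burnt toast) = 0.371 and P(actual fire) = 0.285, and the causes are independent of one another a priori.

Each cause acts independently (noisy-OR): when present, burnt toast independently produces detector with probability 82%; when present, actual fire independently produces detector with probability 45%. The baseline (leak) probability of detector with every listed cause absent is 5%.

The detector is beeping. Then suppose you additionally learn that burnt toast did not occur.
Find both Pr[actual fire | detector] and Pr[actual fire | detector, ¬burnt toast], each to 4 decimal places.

Pr[actual fire | detector] ≈ 0.4280; Pr[actual fire | detector, ¬burnt toast] ≈ 0.7920

Under noisy-OR, P(detector | causes) = 1 − (1−0.05)·∏(1−qᵢ) over the active causes.
P(detector) = 0.05·0.629·0.715 + 0.4775·0.629·0.285 + 0.829·0.371·0.715 + 0.90595·0.371·0.285 = 0.022487 + 0.085599 + 0.219905 + 0.095791 = 0.423782
Of this, 0.181390 comes from 0.085599 + 0.095791 (the actual fire=true cases).
So P(actual fire | detector) = 0.181390/0.423782 ≈ 0.4280.

Now condition on the additional information:
For the numerator, keep only actual fire=true terms: 0.4775×0.285 = 0.136087
Denominator P(detector | ¬burnt toast): 0.05×0.715 + 0.4775×0.285 = 0.171837
P(actual fire | detector, ¬burnt toast) = 0.136087/0.171837 ≈ 0.7920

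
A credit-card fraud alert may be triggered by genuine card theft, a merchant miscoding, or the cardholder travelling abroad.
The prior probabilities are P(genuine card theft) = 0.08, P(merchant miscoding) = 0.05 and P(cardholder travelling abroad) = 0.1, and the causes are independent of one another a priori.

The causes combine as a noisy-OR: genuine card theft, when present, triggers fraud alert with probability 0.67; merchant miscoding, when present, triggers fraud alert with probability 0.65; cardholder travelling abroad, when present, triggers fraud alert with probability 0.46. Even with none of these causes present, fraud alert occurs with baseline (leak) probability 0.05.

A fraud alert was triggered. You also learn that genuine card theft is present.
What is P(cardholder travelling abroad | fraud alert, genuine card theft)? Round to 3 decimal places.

Under noisy-OR, P(fraud alert | causes) = 1 − (1−0.05)·∏(1−qᵢ) over the active causes.
By total probability over the 4 (merchant miscoding, cardholder travelling abroad) configurations:
  P(fraud alert | genuine card theft) = 0.6865*0.95*0.9 + 0.83071*0.95*0.1 + 0.890275*0.05*0.9 + 0.940748*0.05*0.1
        = 0.586958 + 0.078917 + 0.040062 + 0.004704 = 0.710641
The terms with cardholder travelling abroad present sum to 0.083621, so
  P(cardholder travelling abroad | fraud alert, genuine card theft) = 0.083621 / 0.710641 ≈ 0.118

P(cardholder travelling abroad | fraud alert, genuine card theft) ≈ 0.118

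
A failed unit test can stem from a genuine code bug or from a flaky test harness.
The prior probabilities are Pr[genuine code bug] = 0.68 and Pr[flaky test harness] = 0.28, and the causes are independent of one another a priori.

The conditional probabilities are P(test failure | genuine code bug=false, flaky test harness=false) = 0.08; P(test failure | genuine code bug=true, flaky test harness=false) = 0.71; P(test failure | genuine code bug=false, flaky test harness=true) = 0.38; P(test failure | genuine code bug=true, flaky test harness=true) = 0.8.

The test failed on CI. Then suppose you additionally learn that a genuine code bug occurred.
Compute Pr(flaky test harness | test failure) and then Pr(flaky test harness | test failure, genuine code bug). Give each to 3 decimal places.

P(test failure) = 0.08×0.32×0.72 + 0.38×0.32×0.28 + 0.71×0.68×0.72 + 0.8×0.68×0.28 = 0.018432 + 0.034048 + 0.347616 + 0.152320 = 0.552416
Of this, 0.186368 comes from 0.034048 + 0.152320 (the flaky test harness=true cases).
P(flaky test harness | test failure) = 0.186368 / 0.552416 ≈ 0.337

Now also conditioning on genuine code bug=true:
Sum P(test failure|·) weighted by the priors over both values of flaky test harness:
  P(test failure | genuine code bug) = 0.71·0.72 + 0.8·0.28
        = 0.511200 + 0.224000 = 0.735200
Configurations with flaky test harness contribute 0.224000, so
  P(flaky test harness | test failure, genuine code bug) = 0.224000 / 0.735200 ≈ 0.305
— genuine code bug explains away the evidence for flaky test harness.

Pr(flaky test harness | test failure) ≈ 0.337; Pr(flaky test harness | test failure, genuine code bug) ≈ 0.305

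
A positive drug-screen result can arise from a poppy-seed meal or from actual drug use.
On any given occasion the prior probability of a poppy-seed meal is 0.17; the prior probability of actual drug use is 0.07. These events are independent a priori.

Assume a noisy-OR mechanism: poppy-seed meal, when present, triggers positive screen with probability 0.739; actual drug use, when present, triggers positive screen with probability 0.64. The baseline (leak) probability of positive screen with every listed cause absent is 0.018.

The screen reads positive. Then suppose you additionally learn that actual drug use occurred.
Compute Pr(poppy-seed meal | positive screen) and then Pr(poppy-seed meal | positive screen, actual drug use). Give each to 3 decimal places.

Under noisy-OR, P(positive screen | causes) = 1 − (1−0.018)·∏(1−qᵢ) over the active causes.
P(positive screen) = 0.018·0.83·0.93 + 0.64648·0.83·0.07 + 0.743698·0.17·0.93 + 0.907731·0.17·0.07 = 0.013894 + 0.037560 + 0.117579 + 0.010802 = 0.179835
Of this, 0.128381 comes from 0.117579 + 0.010802 (the poppy-seed meal=true cases).
So P(poppy-seed meal | positive screen) = 0.128381/0.179835 ≈ 0.714.

Now also conditioning on actual drug use=true:
Weight on poppy-seed meal=true, given the evidence: 0.907731×0.17 = 0.154314
Denominator P(positive screen | actual drug use): 0.64648×0.83 + 0.907731×0.17 = 0.690892
Posterior = 0.154314 / 0.690892 ≈ 0.223

Pr(poppy-seed meal | positive screen) ≈ 0.714; Pr(poppy-seed meal | positive screen, actual drug use) ≈ 0.223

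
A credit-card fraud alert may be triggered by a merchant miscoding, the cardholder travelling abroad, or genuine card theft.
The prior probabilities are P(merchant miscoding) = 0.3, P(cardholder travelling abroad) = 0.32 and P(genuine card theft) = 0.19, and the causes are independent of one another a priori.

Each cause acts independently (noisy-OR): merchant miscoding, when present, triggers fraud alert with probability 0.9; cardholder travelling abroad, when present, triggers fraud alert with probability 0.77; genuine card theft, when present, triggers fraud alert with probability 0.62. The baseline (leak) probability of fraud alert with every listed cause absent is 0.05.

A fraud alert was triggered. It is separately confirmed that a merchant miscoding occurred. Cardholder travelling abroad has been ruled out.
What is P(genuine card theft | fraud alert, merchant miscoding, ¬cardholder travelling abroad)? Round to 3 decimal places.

P(genuine card theft | fraud alert, merchant miscoding, ¬cardholder travelling abroad) ≈ 0.200

Under noisy-OR, P(fraud alert | causes) = 1 − (1−0.05)·∏(1−qᵢ) over the active causes.
Weight on genuine card theft=true, given the evidence: 0.9639·0.19 = 0.183141
The normalizing constant is 0.905·0.81 + 0.9639·0.19 = 0.916191
Posterior = 0.183141 / 0.916191 ≈ 0.200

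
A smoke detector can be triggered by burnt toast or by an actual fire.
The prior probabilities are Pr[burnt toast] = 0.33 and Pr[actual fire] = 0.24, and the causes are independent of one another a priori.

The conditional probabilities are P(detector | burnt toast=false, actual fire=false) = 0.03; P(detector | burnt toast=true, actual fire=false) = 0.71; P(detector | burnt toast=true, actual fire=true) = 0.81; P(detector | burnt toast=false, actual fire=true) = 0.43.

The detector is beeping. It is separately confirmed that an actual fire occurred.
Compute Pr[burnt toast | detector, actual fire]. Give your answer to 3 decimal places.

Pr[burnt toast | detector, actual fire] ≈ 0.481

For the numerator, keep only burnt toast=true terms: 0.81·0.33 = 0.267300
Denominator P(detector | actual fire): 0.43·0.67 + 0.81·0.33 = 0.555400
Posterior = 0.267300 / 0.555400 ≈ 0.481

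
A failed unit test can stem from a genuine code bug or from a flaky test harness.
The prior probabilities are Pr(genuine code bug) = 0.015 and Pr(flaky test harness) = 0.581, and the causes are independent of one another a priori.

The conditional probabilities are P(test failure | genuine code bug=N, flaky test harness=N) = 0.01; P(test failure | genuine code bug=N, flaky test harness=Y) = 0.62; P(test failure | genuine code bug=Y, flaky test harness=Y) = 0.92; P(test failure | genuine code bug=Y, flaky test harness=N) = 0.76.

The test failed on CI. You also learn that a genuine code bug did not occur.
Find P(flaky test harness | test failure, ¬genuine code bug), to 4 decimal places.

P(flaky test harness | test failure, ¬genuine code bug) ≈ 0.9885

P(test failure | ¬genuine code bug) = 0.01×0.419 + 0.62×0.581 = 0.004190 + 0.360220 = 0.364410
Of this, 0.360220 comes from 0.62×0.581 (the flaky test harness=true cases).
Hence the posterior is 0.360220/0.364410 ≈ 0.9885.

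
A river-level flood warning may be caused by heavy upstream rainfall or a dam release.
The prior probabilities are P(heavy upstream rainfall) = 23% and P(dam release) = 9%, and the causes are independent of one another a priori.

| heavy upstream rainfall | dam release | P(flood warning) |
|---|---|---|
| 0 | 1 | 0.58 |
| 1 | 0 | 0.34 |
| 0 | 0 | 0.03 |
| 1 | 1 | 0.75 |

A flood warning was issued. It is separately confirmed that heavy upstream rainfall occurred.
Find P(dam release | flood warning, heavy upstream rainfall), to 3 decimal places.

P(dam release | flood warning, heavy upstream rainfall) ≈ 0.179

P(flood warning | heavy upstream rainfall) = 0.34*0.91 + 0.75*0.09 = 0.309400 + 0.067500 = 0.376900
The dam release-present share is 0.75*0.09 = 0.067500.
Hence the posterior is 0.067500/0.376900 ≈ 0.179.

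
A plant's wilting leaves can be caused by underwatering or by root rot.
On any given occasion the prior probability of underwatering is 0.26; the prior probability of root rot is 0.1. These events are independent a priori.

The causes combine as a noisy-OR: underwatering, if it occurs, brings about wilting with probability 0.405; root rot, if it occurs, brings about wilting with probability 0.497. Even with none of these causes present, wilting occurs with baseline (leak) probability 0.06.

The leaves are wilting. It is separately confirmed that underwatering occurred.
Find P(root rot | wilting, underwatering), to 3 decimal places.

P(root rot | wilting, underwatering) ≈ 0.153

Under noisy-OR, P(wilting | causes) = 1 − (1−0.06)·∏(1−qᵢ) over the active causes.
Numerator (weight on configurations with root rot): 0.718672×0.1 = 0.071867
Denominator P(wilting | underwatering): 0.4407×0.9 + 0.718672×0.1 = 0.468497
Posterior = 0.071867 / 0.468497 ≈ 0.153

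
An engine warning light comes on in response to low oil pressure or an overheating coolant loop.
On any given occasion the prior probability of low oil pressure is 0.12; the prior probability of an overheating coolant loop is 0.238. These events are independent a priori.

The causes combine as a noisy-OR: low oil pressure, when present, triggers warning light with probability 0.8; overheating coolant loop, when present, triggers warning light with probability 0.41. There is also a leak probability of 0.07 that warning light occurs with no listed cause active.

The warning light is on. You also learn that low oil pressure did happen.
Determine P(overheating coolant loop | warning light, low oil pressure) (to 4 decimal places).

P(overheating coolant loop | warning light, low oil pressure) ≈ 0.2546

Under noisy-OR, P(warning light | causes) = 1 − (1−0.07)·∏(1−qᵢ) over the active causes.
Enumerate both values of overheating coolant loop and weight by the priors:
  P(warning light | low oil pressure) = 0.814·0.762 + 0.89026·0.238
        = 0.620268 + 0.211882 = 0.832150
Keeping only the overheating coolant loop-present terms gives 0.211882, so
  P(overheating coolant loop | warning light, low oil pressure) = 0.211882 / 0.832150 ≈ 0.2546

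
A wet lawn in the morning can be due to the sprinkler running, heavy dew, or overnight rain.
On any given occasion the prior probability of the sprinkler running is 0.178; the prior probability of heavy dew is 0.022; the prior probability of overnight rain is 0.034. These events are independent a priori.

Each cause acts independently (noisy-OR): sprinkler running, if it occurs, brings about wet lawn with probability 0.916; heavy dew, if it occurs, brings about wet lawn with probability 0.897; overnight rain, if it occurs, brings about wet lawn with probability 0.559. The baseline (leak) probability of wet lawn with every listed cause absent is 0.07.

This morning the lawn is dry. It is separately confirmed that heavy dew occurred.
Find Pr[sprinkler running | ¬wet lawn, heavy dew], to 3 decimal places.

Under noisy-OR, P(wet lawn | causes) = 1 − (1−0.07)·∏(1−qᵢ) over the active causes.
Numerator (weight on configurations with sprinkler running): 0.001383 + 0.000021 = 0.001404
The normalizing constant is 0.09579·0.822·0.966 + 0.042243·0.822·0.034 + 0.008046·0.178·0.966 + 0.003548·0.178·0.034 = 0.078647
P(sprinkler running | ¬wet lawn, heavy dew) = 0.001404/0.078647 ≈ 0.018

Pr[sprinkler running | ¬wet lawn, heavy dew] ≈ 0.018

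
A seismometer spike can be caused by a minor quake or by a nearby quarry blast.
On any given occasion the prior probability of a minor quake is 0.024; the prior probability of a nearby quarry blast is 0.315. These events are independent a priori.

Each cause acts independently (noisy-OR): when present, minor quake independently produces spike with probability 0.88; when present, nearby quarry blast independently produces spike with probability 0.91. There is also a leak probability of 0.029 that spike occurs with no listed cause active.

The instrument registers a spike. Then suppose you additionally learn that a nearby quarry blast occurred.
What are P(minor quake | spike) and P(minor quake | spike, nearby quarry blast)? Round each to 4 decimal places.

Under noisy-OR, P(spike | causes) = 1 − (1−0.029)·∏(1−qᵢ) over the active causes.
Enumerate the 4 (minor quake, nearby quarry blast) configurations and weight by the priors:
  P(spike) = 0.029·0.976·0.685 + 0.91261·0.976·0.315 + 0.88348·0.024·0.685 + 0.989513·0.024·0.315
        = 0.019388 + 0.280573 + 0.014524 + 0.007481 = 0.321966
The terms with minor quake present sum to 0.022005, so
  P(minor quake | spike) = 0.022005 / 0.321966 ≈ 0.0683

Now condition on the additional information:
Sum P(spike|·) weighted by the priors over both values of minor quake:
  P(spike | nearby quarry blast) = 0.91261*0.976 + 0.989513*0.024
        = 0.890707 + 0.023748 = 0.914455
The terms with minor quake present sum to 0.023748, so
  P(minor quake | spike, nearby quarry blast) = 0.023748 / 0.914455 ≈ 0.0260
The drop from 0.0683 to 0.0260 is the explaining-away (discounting) effect.

P(minor quake | spike) ≈ 0.0683; P(minor quake | spike, nearby quarry blast) ≈ 0.0260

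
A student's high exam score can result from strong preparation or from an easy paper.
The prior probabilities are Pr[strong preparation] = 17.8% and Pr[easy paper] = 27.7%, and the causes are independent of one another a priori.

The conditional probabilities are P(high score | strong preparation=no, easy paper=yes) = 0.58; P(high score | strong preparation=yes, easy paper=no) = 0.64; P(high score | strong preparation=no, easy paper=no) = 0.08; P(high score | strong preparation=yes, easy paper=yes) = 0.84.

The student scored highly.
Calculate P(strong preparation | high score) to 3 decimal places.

P(high score) = 0.08·0.822·0.723 + 0.58·0.822·0.277 + 0.64·0.178·0.723 + 0.84·0.178·0.277 = 0.047544 + 0.132063 + 0.082364 + 0.041417 = 0.303388
Restricting to configurations with strong preparation present: 0.082364 + 0.041417 = 0.123781.
Hence the posterior is 0.123781/0.303388 ≈ 0.408.

P(strong preparation | high score) ≈ 0.408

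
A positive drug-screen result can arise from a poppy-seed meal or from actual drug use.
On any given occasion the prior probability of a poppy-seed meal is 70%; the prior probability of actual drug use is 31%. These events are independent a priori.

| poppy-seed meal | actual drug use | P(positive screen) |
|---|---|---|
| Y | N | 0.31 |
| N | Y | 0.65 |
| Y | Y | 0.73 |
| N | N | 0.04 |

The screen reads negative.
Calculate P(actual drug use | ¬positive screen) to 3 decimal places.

P(actual drug use | ¬positive screen) ≈ 0.146

Numerator (weight on configurations with actual drug use): 0.032550 + 0.058590 = 0.091140
Denominator P(¬positive screen): 0.96*0.3*0.69 + 0.35*0.3*0.31 + 0.69*0.7*0.69 + 0.27*0.7*0.31 = 0.623130
P(actual drug use | ¬positive screen) = 0.091140/0.623130 ≈ 0.146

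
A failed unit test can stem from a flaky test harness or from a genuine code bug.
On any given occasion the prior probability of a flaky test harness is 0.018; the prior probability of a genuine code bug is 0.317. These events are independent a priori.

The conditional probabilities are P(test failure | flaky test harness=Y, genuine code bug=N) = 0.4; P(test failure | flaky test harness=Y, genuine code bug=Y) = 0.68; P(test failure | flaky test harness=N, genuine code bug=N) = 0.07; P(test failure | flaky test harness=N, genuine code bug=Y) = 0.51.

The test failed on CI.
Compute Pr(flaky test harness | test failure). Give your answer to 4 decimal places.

P(test failure) = 0.07·0.982·0.683 + 0.51·0.982·0.317 + 0.4·0.018·0.683 + 0.68·0.018·0.317 = 0.046949 + 0.158760 + 0.004918 + 0.003880 = 0.214507
Restricting to configurations with flaky test harness present: 0.004918 + 0.003880 = 0.008798.
P(flaky test harness | test failure) = 0.008798 / 0.214507 ≈ 0.0410

Pr(flaky test harness | test failure) ≈ 0.0410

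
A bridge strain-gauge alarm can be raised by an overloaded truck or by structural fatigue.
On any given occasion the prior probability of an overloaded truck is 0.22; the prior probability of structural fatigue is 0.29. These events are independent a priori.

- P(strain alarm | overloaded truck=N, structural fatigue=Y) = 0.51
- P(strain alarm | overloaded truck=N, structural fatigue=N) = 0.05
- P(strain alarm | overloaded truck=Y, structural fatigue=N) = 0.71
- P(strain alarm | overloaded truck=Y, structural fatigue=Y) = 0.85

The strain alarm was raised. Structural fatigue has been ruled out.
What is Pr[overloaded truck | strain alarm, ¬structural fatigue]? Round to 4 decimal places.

Pr[overloaded truck | strain alarm, ¬structural fatigue] ≈ 0.8002

P(strain alarm | ¬structural fatigue) = 0.05×0.78 + 0.71×0.22 = 0.039000 + 0.156200 = 0.195200
The overloaded truck-present share is 0.71×0.22 = 0.156200.
So P(overloaded truck | strain alarm, ¬structural fatigue) = 0.156200/0.195200 ≈ 0.8002.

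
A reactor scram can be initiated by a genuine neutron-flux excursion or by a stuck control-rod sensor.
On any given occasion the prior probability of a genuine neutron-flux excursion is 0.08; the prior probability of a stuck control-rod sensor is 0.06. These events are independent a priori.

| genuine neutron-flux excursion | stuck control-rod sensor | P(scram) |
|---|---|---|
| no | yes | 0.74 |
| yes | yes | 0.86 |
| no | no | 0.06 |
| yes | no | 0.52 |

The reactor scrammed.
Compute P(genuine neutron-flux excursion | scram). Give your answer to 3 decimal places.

P(genuine neutron-flux excursion | scram) ≈ 0.318

By total probability over the 4 (genuine neutron-flux excursion, stuck control-rod sensor) configurations:
  P(scram) = 0.06×0.92×0.94 + 0.74×0.92×0.06 + 0.52×0.08×0.94 + 0.86×0.08×0.06
        = 0.051888 + 0.040848 + 0.039104 + 0.004128 = 0.135968
The terms with genuine neutron-flux excursion present sum to 0.043232, so
  P(genuine neutron-flux excursion | scram) = 0.043232 / 0.135968 ≈ 0.318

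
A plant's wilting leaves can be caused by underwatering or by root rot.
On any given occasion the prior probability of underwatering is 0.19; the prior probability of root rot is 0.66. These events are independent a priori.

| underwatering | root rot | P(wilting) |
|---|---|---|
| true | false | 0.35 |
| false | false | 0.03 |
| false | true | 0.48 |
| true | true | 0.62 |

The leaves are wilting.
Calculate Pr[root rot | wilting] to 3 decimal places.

Pr[root rot | wilting] ≈ 0.915

P(wilting) = 0.03×0.81×0.34 + 0.48×0.81×0.66 + 0.35×0.19×0.34 + 0.62×0.19×0.66 = 0.008262 + 0.256608 + 0.022610 + 0.077748 = 0.365228
Restricting to configurations with root rot present: 0.256608 + 0.077748 = 0.334356.
Hence the posterior is 0.334356/0.365228 ≈ 0.915.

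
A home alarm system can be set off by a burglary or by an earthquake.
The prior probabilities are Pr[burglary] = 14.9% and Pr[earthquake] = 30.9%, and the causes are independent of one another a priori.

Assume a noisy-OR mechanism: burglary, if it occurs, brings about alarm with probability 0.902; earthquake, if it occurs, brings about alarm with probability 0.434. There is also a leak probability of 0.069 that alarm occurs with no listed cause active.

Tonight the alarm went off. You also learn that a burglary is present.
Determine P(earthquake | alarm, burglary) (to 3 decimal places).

Under noisy-OR, P(alarm | causes) = 1 − (1−0.069)·∏(1−qᵢ) over the active causes.
For the numerator, keep only earthquake=true terms: 0.948359*0.309 = 0.293043
Denominator P(alarm | burglary): 0.908762*0.691 + 0.948359*0.309 = 0.920998
Posterior = 0.293043 / 0.920998 ≈ 0.318

P(earthquake | alarm, burglary) ≈ 0.318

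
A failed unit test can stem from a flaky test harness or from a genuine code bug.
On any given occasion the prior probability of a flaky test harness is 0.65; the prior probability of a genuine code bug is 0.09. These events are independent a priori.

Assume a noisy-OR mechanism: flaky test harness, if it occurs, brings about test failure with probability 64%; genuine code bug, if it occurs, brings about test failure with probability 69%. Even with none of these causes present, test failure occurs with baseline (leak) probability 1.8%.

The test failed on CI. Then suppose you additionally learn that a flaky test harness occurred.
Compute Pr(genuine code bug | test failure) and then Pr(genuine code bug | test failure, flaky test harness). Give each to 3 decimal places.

Under noisy-OR, P(test failure | causes) = 1 − (1−0.018)·∏(1−qᵢ) over the active causes.
By total probability over the 4 (flaky test harness, genuine code bug) configurations:
  P(test failure) = 0.018×0.35×0.91 + 0.69558×0.35×0.09 + 0.64648×0.65×0.91 + 0.890409×0.65×0.09
        = 0.005733 + 0.021911 + 0.382393 + 0.052089 = 0.462126
The terms with genuine code bug present sum to 0.074000, so
  P(genuine code bug | test failure) = 0.074000 / 0.462126 ≈ 0.160

Now condition on the additional information:
Weight on genuine code bug=true, given the evidence: 0.890409×0.09 = 0.080137
The normalizing constant is 0.64648×0.91 + 0.890409×0.09 = 0.668434
P(genuine code bug | test failure, flaky test harness) = 0.080137/0.668434 ≈ 0.120
This is intercausal reasoning (explaining away): once flaky test harness accounts for the test failure, genuine code bug becomes less likely.

Pr(genuine code bug | test failure) ≈ 0.160; Pr(genuine code bug | test failure, flaky test harness) ≈ 0.120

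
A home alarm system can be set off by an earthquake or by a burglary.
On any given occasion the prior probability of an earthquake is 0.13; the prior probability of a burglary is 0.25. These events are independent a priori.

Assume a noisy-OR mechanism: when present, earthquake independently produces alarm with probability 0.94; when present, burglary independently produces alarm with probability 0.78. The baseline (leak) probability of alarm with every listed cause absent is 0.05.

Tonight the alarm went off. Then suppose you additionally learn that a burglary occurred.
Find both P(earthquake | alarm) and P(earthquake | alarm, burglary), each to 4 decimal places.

P(earthquake | alarm) ≈ 0.3773; P(earthquake | alarm, burglary) ≈ 0.1572

Under noisy-OR, P(alarm | causes) = 1 − (1−0.05)·∏(1−qᵢ) over the active causes.
Numerator (weight on configurations with earthquake): 0.091943 + 0.032092 = 0.124035
Normalizer over all consistent configurations: 0.05*0.87*0.75 + 0.791*0.87*0.25 + 0.943*0.13*0.75 + 0.98746*0.13*0.25 = 0.328703
P(earthquake | alarm) = 0.124035/0.328703 ≈ 0.3773

With the extra evidence:
Sum P(alarm|·) weighted by the priors over both values of earthquake:
  P(alarm | burglary) = 0.791×0.87 + 0.98746×0.13
        = 0.688170 + 0.128370 = 0.816540
Keeping only the earthquake-present terms gives 0.128370, so
  P(earthquake | alarm, burglary) = 0.128370 / 0.816540 ≈ 0.1572
The drop from 0.3773 to 0.1572 is the explaining-away (discounting) effect.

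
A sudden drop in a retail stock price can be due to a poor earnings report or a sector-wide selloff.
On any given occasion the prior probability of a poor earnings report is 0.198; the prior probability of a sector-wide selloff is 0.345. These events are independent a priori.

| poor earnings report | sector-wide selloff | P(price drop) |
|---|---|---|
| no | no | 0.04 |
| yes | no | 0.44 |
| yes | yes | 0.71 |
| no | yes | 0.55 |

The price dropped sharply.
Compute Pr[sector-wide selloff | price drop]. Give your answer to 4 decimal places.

P(price drop) = 0.04·0.802·0.655 + 0.55·0.802·0.345 + 0.44·0.198·0.655 + 0.71·0.198·0.345 = 0.021012 + 0.152179 + 0.057064 + 0.048500 = 0.278755
Restricting to configurations with sector-wide selloff present: 0.152179 + 0.048500 = 0.200679.
Hence the posterior is 0.200679/0.278755 ≈ 0.7199.

Pr[sector-wide selloff | price drop] ≈ 0.7199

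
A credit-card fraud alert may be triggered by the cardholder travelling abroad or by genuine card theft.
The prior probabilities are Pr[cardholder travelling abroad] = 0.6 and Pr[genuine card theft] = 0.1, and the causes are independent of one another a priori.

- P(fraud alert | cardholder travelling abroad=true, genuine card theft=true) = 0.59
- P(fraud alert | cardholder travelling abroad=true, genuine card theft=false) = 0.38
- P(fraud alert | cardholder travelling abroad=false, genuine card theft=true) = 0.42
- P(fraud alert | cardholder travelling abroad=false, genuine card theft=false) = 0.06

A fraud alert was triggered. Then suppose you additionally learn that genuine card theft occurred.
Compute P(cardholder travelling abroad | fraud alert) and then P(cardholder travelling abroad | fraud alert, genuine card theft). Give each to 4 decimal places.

Enumerate the 4 (cardholder travelling abroad, genuine card theft) configurations and weight by the priors:
  P(fraud alert) = 0.06×0.4×0.9 + 0.42×0.4×0.1 + 0.38×0.6×0.9 + 0.59×0.6×0.1
        = 0.021600 + 0.016800 + 0.205200 + 0.035400 = 0.279000
The terms with cardholder travelling abroad present sum to 0.240600, so
  P(cardholder travelling abroad | fraud alert) = 0.240600 / 0.279000 ≈ 0.8624

Now condition on the additional information:
P(fraud alert | genuine card theft) = 0.42*0.4 + 0.59*0.6 = 0.168000 + 0.354000 = 0.522000
The cardholder travelling abroad-present share is 0.59*0.6 = 0.354000.
P(cardholder travelling abroad | fraud alert, genuine card theft) = 0.354000 / 0.522000 ≈ 0.6782
Conditioning on genuine card theft lowers the posterior on cardholder travelling abroad: the classic explaining-away effect in a common-effect structure.

P(cardholder travelling abroad | fraud alert) ≈ 0.8624; P(cardholder travelling abroad | fraud alert, genuine card theft) ≈ 0.6782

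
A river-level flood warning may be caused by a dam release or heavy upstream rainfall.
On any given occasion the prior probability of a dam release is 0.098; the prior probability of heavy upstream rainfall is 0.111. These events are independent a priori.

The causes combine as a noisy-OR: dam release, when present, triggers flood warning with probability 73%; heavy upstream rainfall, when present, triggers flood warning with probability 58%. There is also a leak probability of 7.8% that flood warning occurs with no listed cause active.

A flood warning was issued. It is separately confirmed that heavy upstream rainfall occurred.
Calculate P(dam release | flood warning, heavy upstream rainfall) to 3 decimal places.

Under noisy-OR, P(flood warning | causes) = 1 − (1−0.078)·∏(1−qᵢ) over the active causes.
By total probability over both values of dam release:
  P(flood warning | heavy upstream rainfall) = 0.61276·0.902 + 0.895445·0.098
        = 0.552710 + 0.087754 = 0.640464
Keeping only the dam release-present terms gives 0.087754, so
  P(dam release | flood warning, heavy upstream rainfall) = 0.087754 / 0.640464 ≈ 0.137

P(dam release | flood warning, heavy upstream rainfall) ≈ 0.137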